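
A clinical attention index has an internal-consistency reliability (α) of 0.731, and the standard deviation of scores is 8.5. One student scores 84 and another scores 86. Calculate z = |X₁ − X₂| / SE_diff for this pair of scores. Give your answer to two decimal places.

0.32

SEM = 8.500×√(1 − 0.731) ≈ 4.409
Standard error of the difference = 4.409·√2 ≈ 6.235
z = 2 / 6.235 ≈ 0.321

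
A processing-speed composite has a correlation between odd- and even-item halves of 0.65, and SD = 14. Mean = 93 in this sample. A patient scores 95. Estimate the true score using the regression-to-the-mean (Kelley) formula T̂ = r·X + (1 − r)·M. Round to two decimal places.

94.58

r_full = 2·0.65 / (1 + 0.65) ≃ 0.788
Estimated true score = 0.788×95 + (1 − 0.788)×93 ≃ 94.576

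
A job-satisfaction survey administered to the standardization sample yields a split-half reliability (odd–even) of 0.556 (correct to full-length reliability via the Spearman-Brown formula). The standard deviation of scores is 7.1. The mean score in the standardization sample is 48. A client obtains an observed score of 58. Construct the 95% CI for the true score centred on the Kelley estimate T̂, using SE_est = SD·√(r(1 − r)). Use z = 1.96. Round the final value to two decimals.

[48.86, 61.43]

r_full = 2·0.556 / (1 + 0.556) ≈ 0.71465
T̂ = r·X + (1 − r)·M = 0.71465*58 + 0.28535*48 ≈ 41.44987 + 13.69666 ≈ 55.14653
SE_est = SD * √(r(1 − r)) = 7.10000 * √0.20392 ≈ 7.10000 * 0.45158 ≈ 3.20621
CI = 55.14653 ± 1.96 * 3.20621 → [48.86235, 61.43071]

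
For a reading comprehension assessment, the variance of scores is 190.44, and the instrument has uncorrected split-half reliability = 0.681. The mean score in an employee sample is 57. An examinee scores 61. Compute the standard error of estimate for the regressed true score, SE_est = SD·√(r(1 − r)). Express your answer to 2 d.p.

SD = √190.44 = 13.800
Spearman-Brown: r = 2(0.681) / (1 + 0.681) = 1.362 / 1.681 ≈ 0.810
SE_est = SD × √(r(1 − r)) = 13.800 × √0.154 ≈ 13.800 × 0.392 ≈ 5.411

5.41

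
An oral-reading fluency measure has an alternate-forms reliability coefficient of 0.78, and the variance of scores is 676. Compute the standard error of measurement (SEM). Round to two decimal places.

12.20

SD = √676 = 26.000
The standard error of measurement is 26.000·√(1 − 0.780) ≈ 26.000·0.469 ≈ 12.195.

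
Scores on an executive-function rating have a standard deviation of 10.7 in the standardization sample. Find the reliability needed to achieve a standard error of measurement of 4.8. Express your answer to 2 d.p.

r = 1 − (4.800/10.7)² ≈ 1 − 0.201 ≈ 0.799

0.80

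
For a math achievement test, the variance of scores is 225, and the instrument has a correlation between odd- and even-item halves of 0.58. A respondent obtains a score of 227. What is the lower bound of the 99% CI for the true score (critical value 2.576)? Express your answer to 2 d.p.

207.08

SD = √225 = 15.000
Spearman-Brown: r = 2(0.58) / (1 + 0.58) = 1.160 / 1.580 ≈ 0.734
SEM = 15.000 * √(1 − 0.734) = 15.000 * √0.266 ≈ 15.000 * 0.516 ≈ 7.734
Half-width = 2.576*7.734 ≈ 19.922
Lower bound: 227 − 19.922 = 207.078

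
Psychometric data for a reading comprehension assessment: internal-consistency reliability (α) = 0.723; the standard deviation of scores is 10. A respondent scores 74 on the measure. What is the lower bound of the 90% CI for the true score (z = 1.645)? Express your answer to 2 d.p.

SEM = 10.00000 × √(1 − 0.72300) = 10.00000 × √0.27700 ≈ 10.00000 × 0.52631 ≈ 5.26308
Margin = 1.645 × 5.26308 ≈ 8.65776
Lower limit = 74 − 8.65776 ≈ 65.34224

65.34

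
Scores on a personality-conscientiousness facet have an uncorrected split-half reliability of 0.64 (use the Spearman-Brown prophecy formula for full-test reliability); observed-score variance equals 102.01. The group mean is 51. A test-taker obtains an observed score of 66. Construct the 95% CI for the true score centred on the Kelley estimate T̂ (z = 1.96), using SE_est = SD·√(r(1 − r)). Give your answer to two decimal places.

[54.51, 70.90]

SD = √102.01 ≈ 10.100
r_full = 2·0.64 / (1 + 0.64) ≈ 0.780
T̂ = 0.780(66) + 0.220(51) ≈ 62.707
SE_est = 10.100*√(0.780*0.220) ≈ 4.181
95% CI: 62.707 ± 8.194 ≈ (54.513, 70.901)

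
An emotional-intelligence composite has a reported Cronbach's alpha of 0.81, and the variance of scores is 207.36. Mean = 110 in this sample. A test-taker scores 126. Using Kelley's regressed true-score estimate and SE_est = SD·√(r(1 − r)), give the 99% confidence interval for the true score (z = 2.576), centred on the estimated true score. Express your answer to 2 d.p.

σ = 207.36^(1/2) = 14.4000
T̂ = 0.8100(126) + 0.1900(110) ≈ 122.9600
SE_est = SD * √(r(1 − r)) = 14.4000 * √0.1539 ≈ 14.4000 * 0.3923 ≈ 5.6491
99% CI: 122.9600 ± 14.5522 ≈ (108.4078, 137.5122)

[108.41, 137.51]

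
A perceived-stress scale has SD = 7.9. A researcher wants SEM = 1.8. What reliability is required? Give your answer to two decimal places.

0.95

r = 1 − (1.8000/7.9)² ≈ 1 − 0.0519 ≈ 0.9481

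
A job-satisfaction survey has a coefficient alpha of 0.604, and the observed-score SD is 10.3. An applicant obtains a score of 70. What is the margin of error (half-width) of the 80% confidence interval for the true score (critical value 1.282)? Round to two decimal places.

SEM = 10.3000·√(1 − 0.6040) ≈ 6.4816
Half-width = 1.282·6.4816 ≈ 8.3095

8.31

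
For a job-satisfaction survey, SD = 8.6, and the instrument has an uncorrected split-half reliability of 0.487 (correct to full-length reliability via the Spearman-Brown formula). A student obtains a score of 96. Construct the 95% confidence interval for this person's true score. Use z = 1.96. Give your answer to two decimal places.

[86.10, 105.90]

r_full = 2·0.487 / (1 + 0.487) ≈ 0.6550
SEM = 8.6000 * √(1 − 0.6550) = 8.6000 * √0.3450 ≈ 8.6000 * 0.5874 ≈ 5.0513
1.96 * SEM ≈ 9.9005
CI = 96 ± 9.9005 → [86.0995, 105.9005]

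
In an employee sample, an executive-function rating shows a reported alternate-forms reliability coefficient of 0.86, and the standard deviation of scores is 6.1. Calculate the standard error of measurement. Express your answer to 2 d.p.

SEM = 6.100·√(1 − 0.860) ≈ 2.282

2.28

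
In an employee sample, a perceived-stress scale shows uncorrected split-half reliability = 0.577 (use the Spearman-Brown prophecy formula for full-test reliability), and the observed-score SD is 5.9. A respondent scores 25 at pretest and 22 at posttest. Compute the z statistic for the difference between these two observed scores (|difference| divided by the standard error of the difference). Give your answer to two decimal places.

0.69

Full-length reliability (Spearman-Brown) = 2(0.577)/(1+0.577) ≈ 0.732
SEM = 5.900 · √(1 − 0.732) = 5.900 · √0.268 ≈ 5.900 · 0.518 ≈ 3.056
SE_diff = √2 · SEM ≈ 4.321
z = |25 − 22| / 4.321 = 3 / 4.321 ≈ 0.694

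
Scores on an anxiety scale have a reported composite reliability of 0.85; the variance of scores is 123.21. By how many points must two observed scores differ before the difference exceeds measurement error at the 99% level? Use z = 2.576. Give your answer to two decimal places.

SD = √123.21 ≈ 11.1000
SEM = 11.1000 × √(1 − 0.8500) = 11.1000 × √0.1500 ≈ 11.1000 × 0.3873 ≈ 4.2990
SE_diff = SEM × √2 ≈ 4.2990 × 1.4142 ≈ 6.0797
Smallest detectable difference = 2.576×6.0797 ≈ 15.6614

15.66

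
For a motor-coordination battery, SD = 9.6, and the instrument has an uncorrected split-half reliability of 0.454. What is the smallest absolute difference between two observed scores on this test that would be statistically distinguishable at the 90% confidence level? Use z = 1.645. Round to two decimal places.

13.69

Full-length reliability (Spearman-Brown) = 2(0.454)/(1+0.454) ≈ 0.62448
SEM = 9.60000*√(1 − 0.62448) ≈ 5.88282
Standard error of the difference = 5.88282·√2 ≈ 8.31956
Minimum reliable difference = 1.645 * SE_diff ≈ 1.645 * 8.31956 ≈ 13.68568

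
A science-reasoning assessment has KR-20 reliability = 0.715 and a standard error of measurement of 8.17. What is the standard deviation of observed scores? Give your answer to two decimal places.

15.30

SD = 8.17 / √(1 − 0.715) ≈ 15.3038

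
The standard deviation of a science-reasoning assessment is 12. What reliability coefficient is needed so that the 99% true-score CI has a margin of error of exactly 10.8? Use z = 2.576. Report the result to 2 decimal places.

0.88

SEM needed = half-width / z = 10.8/2.576 ≃ 4.1925
r = 1 − (4.1925/12)² ≃ 1 − 0.1221 ≃ 0.8779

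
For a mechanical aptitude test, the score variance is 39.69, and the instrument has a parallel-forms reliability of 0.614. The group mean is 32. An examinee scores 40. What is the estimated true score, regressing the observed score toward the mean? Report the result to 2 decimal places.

36.91

T̂ = r·X + (1 − r)·M = 0.6140*40 + 0.3860*32 = 24.5600 + 12.3520 ≃ 36.9120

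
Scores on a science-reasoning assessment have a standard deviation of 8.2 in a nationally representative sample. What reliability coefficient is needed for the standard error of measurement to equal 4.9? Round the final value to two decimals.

Required reliability = 1 − (SEM/SD)² = 1 − 0.357 ≈ 0.643

0.64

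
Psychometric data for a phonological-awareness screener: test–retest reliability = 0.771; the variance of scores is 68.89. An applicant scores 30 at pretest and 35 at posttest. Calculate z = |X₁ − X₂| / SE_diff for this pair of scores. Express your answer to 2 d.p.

0.89

SD = √68.89 ≈ 8.3000
SEM = 8.3000 · √(1 − 0.7710) = 8.3000 · √0.2290 ≈ 8.3000 · 0.4785 ≈ 3.9719
SE_diff = SEM · √2 ≈ 3.9719 · 1.4142 ≈ 5.6171
z = |30 − 35| / 5.6171 = 5 / 5.6171 ≈ 0.8901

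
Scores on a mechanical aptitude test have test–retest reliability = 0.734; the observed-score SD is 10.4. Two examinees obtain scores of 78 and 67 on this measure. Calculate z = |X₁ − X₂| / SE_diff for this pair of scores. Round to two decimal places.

SEM = 10.400 × √(1 − 0.734) = 10.400 × √0.266 ≈ 10.400 × 0.516 ≈ 5.364
Standard error of the difference = 5.364·√2 ≈ 7.586
z = 11 / 7.586 ≈ 1.450

1.45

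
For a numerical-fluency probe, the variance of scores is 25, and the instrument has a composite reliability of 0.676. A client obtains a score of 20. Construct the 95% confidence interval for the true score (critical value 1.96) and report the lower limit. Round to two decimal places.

14.42

SD = √25 ≈ 5.000
The standard error of measurement is 5.000*√(1 − 0.676) ≈ 5.000*0.569 ≈ 2.846.
Margin = 1.96 * 2.846 ≈ 5.578
Lower limit = 20 − 5.578 ≈ 14.422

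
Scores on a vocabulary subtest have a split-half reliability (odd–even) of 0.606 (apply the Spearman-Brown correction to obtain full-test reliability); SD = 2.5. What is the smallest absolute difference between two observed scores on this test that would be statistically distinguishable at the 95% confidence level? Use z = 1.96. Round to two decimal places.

3.43

r_full = 2·0.606 / (1 + 0.606) ≈ 0.755
SEM = 2.500 × √(1 − 0.755) = 2.500 × √0.245 ≈ 2.500 × 0.495 ≈ 1.238
SE_diff = √2 × SEM ≈ 1.751
Smallest detectable difference = 1.96×1.751 ≈ 3.432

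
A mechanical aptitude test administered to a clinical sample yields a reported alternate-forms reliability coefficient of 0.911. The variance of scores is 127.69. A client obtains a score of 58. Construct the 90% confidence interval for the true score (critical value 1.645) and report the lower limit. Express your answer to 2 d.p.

52.45

σ = 127.69^(1/2) = 11.3000
SEM = 11.3000 × √(1 − 0.9110) = 11.3000 × √0.0890 ≈ 11.3000 × 0.2983 ≈ 3.3711
Half-width = 1.645×3.3711 ≈ 5.5455
Lower bound: 58 − 5.5455 = 52.4545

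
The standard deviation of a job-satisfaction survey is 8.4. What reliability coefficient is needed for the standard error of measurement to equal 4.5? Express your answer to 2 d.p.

0.71

r = 1 − (4.500/8.4)² ≈ 1 − 0.287 ≈ 0.713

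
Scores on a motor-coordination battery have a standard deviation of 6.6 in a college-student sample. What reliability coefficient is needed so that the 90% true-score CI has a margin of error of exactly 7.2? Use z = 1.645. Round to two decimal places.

0.56

SEM needed = half-width / z = 7.2/1.645 ≈ 4.377
r = 1 − (SEM / SD)² = 1 − (4.377 / 6.6)² ≈ 1 − 0.440 ≈ 0.560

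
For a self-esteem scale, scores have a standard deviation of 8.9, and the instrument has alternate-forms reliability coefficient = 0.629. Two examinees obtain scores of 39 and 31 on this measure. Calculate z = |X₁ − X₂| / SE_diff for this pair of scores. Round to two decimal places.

SEM = 8.900×√(1 − 0.629) ≈ 5.421
SE_diff = SEM × √2 ≈ 5.421 × 1.414 ≈ 7.666
z = 8 / 7.666 ≈ 1.044

1.04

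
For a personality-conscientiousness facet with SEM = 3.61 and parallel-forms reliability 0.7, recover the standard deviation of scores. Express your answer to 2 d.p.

σ = SEM·(1 − r)^(−1/2) ≃ 3.61·1.826 ≃ 6.591

6.59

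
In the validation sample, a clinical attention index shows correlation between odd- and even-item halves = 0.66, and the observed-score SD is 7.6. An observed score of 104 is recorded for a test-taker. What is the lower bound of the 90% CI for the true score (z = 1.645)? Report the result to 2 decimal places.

98.34

Spearman-Brown: r = 2(0.66) / (1 + 0.66) = 1.320 / 1.660 ≈ 0.795
SEM = 7.600 × √(1 − 0.795) = 7.600 × √0.205 ≈ 7.600 × 0.453 ≈ 3.440
Margin = 1.645 × 3.440 ≈ 5.658
Lower limit = 104 − 5.658 ≈ 98.342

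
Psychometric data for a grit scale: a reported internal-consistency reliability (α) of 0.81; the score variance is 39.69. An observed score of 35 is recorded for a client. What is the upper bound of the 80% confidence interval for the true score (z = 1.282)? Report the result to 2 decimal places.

σ = 39.69^(1/2) = 6.300
The standard error of measurement is 6.300*√(1 − 0.810) ≈ 6.300*0.436 ≈ 2.746.
Margin = 1.282 * 2.746 ≈ 3.521
Upper bound: 35 + 3.521 = 38.521

38.52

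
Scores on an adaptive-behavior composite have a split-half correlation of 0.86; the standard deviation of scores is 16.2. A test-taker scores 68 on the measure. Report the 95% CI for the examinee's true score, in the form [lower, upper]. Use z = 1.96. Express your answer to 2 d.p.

r_full = 2·0.86 / (1 + 0.86) ≈ 0.9247
SEM = 16.2000 · √(1 − 0.9247) = 16.2000 · √0.0753 ≈ 16.2000 · 0.2744 ≈ 4.4445
Half-width = 1.96·4.4445 ≈ 8.7112
Interval: (59.2888, 76.7112)

[59.29, 76.71]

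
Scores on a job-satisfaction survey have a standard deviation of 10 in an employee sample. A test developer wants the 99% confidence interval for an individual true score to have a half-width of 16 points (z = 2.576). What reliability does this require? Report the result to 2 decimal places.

SEM needed = half-width / z = 16/2.576 ≈ 6.211
r = 1 − (6.211/10)² ≈ 1 − 0.386 ≈ 0.614

0.61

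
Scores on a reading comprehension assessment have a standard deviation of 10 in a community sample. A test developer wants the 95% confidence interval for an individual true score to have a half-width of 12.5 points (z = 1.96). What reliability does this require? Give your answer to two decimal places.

0.59

Required SEM = 12.5 / 1.96 ≃ 6.378
r = 1 − (6.378/10)² ≃ 1 − 0.407 ≃ 0.593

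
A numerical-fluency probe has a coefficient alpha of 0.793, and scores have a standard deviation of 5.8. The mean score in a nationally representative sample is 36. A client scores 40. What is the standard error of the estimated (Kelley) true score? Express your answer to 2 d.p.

2.35

SE_est = 5.80000·√[r(1 − r)] ≈ 2.34990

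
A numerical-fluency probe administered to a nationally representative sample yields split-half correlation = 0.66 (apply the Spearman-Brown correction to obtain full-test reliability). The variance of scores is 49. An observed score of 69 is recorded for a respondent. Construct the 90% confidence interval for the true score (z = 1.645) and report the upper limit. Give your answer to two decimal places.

SD = √49 ≈ 7.00000
r_full = 2·0.66 / (1 + 0.66) ≈ 0.79518
SEM = 7.00000 * √(1 − 0.79518) = 7.00000 * √0.20482 ≈ 7.00000 * 0.45257 ≈ 3.16799
Half-width = 1.645*3.16799 ≈ 5.21134
Upper bound: 69 + 5.21134 = 74.21134

74.21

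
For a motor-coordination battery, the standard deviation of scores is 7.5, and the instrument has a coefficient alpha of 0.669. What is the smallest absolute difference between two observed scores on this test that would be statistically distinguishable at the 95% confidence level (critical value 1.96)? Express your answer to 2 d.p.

SEM = 7.50000 × √(1 − 0.66900) = 7.50000 × √0.33100 ≈ 7.50000 × 0.57533 ≈ 4.31494
Standard error of the difference = 4.31494·√2 ≈ 6.10225
Smallest detectable difference = 1.96×6.10225 ≈ 11.96042

11.96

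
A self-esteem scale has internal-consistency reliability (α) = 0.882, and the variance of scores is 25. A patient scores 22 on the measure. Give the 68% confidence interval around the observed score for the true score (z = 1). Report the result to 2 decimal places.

SD = √25 ≃ 5.000
SEM = 5.000 * √(1 − 0.882) = 5.000 * √0.118 ≃ 5.000 * 0.344 ≃ 1.718
1 * SEM ≃ 1.718
68% CI: 22 ± 1.718 = [20.282, 23.718]

[20.28, 23.72]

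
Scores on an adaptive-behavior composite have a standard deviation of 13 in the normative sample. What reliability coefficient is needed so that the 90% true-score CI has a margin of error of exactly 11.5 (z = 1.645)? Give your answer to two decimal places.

0.71

SEM needed = half-width / z = 11.5/1.645 ≈ 6.991
Required reliability = 1 − (SEM/SD)² = 1 − 0.289 ≈ 0.711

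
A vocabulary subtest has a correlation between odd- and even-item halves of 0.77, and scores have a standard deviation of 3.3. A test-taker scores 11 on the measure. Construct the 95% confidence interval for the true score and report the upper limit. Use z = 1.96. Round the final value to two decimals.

Spearman-Brown: r = 2(0.77) / (1 + 0.77) = 1.54000 / 1.77000 ≈ 0.87006
The standard error of measurement is 3.30000·√(1 − 0.87006) ≈ 3.30000·0.36048 ≈ 1.18957.
1.96 · SEM ≈ 2.33156
Upper limit = 11 + 2.33156 ≈ 13.33156

13.33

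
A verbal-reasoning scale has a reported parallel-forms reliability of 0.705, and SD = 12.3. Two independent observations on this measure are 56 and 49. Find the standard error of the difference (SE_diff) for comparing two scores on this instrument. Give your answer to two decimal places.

SEM = 12.300 × √(1 − 0.705) = 12.300 × √0.295 ≈ 12.300 × 0.543 ≈ 6.681
SE_diff = √2 × SEM ≈ 9.448

9.45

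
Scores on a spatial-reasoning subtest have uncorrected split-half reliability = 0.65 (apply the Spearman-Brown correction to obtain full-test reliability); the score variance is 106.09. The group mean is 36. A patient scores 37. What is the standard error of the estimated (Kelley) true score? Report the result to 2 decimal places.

SD = √106.09 = 10.300
Full-length reliability (Spearman-Brown) = 2(0.65)/(1+0.65) ≃ 0.788
SE_est = SD * √(r(1 − r)) = 10.300 * √0.167 ≃ 10.300 * 0.409 ≃ 4.211

4.21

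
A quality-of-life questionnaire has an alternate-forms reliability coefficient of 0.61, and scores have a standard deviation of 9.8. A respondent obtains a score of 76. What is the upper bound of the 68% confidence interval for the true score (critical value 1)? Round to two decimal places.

82.12

The standard error of measurement is 9.8000·√(1 − 0.6100) ≈ 9.8000·0.6245 ≈ 6.1201.
1 · SEM ≈ 6.1201
Upper bound: 76 + 6.1201 = 82.1201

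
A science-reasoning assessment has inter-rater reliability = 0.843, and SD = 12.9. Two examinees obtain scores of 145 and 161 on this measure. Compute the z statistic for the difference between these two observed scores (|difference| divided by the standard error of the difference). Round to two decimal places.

2.21

The standard error of measurement is 12.9000*√(1 − 0.8430) ≃ 12.9000*0.3962 ≃ 5.1114.
Standard error of the difference = 5.1114·√2 ≃ 7.2286
z = 16 / 7.2286 ≃ 2.2134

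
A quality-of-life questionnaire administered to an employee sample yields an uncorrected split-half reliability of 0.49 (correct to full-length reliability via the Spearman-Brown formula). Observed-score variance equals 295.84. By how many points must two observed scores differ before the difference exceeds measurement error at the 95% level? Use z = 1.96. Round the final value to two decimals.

SD = √295.84 ≈ 17.20000
Spearman-Brown: r = 2(0.49) / (1 + 0.49) = 0.98000 / 1.49000 ≈ 0.65772
The standard error of measurement is 17.20000·√(1 − 0.65772) ≈ 17.20000·0.58505 ≈ 10.06284.
SE_diff = √2 · SEM ≈ 14.23100
Minimum reliable difference = 1.96 · SE_diff ≈ 1.96 · 14.23100 ≈ 27.89276

27.89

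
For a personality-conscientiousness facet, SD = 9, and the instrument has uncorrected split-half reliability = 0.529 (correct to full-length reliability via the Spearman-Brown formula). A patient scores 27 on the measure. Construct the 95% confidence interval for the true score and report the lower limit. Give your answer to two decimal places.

Spearman-Brown: r = 2(0.529) / (1 + 0.529) = 1.058 / 1.529 ≈ 0.692
SEM = 9.000×√(1 − 0.692) ≈ 4.995
1.96 × SEM ≈ 9.791
Lower bound: 27 − 9.791 = 17.209

17.21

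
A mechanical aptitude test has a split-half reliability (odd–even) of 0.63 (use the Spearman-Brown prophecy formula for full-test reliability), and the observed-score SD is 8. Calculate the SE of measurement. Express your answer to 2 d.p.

3.81

Full-length reliability (Spearman-Brown) = 2(0.63)/(1+0.63) ≈ 0.7730
SEM = 8.0000 × √(1 − 0.7730) = 8.0000 × √0.2270 ≈ 8.0000 × 0.4764 ≈ 3.8115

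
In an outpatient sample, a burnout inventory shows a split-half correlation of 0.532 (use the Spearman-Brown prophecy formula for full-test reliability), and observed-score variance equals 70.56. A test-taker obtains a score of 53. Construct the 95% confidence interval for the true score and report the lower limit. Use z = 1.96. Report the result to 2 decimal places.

43.90

SD = √70.56 ≈ 8.4000
Full-length reliability (Spearman-Brown) = 2(0.532)/(1+0.532) ≈ 0.6945
SEM = 8.4000×√(1 − 0.6945) ≈ 4.6427
Margin = 1.96 × 4.6427 ≈ 9.0997
Lower bound: 53 − 9.0997 = 43.9003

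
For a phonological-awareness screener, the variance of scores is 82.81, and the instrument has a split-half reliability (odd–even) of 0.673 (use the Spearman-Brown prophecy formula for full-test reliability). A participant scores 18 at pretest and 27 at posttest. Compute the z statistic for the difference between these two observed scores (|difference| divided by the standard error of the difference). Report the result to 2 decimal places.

1.58

SD = √82.81 ≃ 9.1000
Spearman-Brown: r = 2(0.673) / (1 + 0.673) = 1.3460 / 1.6730 ≃ 0.8045
SEM = 9.1000 * √(1 − 0.8045) = 9.1000 * √0.1955 ≃ 9.1000 * 0.4421 ≃ 4.0232
SE_diff = √2 * SEM ≃ 5.6896
z = |18 − 27| / 5.6896 = 9 / 5.6896 ≃ 1.5818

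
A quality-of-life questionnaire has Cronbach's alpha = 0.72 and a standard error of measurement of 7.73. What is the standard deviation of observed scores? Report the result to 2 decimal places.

SD = 7.73 / √(1 − 0.72) ≈ 14.608

14.61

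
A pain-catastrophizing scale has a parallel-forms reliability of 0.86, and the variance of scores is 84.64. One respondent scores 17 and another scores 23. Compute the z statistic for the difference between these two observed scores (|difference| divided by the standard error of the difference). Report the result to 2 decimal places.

SD = √84.64 ≈ 9.200
The standard error of measurement is 9.200·√(1 − 0.860) ≈ 9.200·0.374 ≈ 3.442.
SE_diff = SEM · √2 ≈ 3.442 · 1.414 ≈ 4.868
z = |17 − 23| / 4.868 = 6 / 4.868 ≈ 1.232

1.23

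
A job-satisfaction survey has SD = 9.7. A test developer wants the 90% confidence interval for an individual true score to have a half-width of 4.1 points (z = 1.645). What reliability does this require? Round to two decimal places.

0.93

SEM needed = half-width / z = 4.1/1.645 ≈ 2.49240
r = 1 − (2.49240/9.7)² ≈ 1 − 0.06602 ≈ 0.93398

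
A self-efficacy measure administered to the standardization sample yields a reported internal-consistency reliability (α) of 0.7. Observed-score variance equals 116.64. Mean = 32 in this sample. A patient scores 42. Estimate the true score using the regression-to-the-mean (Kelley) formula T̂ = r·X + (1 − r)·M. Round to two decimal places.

39.00

T̂ = 0.7000(42) + 0.3000(32) ≃ 39.0000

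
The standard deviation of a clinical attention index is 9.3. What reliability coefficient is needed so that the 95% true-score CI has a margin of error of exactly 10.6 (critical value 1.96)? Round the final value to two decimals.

Required SEM = 10.6 / 1.96 ≃ 5.40816
r = 1 − (5.40816/9.3)² ≃ 1 − 0.33817 ≃ 0.66183

0.66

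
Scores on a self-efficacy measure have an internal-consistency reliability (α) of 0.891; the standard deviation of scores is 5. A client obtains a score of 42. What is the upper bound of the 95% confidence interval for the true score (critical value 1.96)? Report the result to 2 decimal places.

45.24

SEM = 5.00000*√(1 − 0.89100) ≃ 1.65076
1.96 * SEM ≃ 3.23548
Upper limit = 42 + 3.23548 ≃ 45.23548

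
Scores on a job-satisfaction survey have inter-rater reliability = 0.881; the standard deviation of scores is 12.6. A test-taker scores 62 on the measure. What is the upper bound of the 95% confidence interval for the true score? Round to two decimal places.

The standard error of measurement is 12.600·√(1 − 0.881) ≃ 12.600·0.345 ≃ 4.347.
1.96 · SEM ≃ 8.519
Upper bound: 62 + 8.519 = 70.519

70.52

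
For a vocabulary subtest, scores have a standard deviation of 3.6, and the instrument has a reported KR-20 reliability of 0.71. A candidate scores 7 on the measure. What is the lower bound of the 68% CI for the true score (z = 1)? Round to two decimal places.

5.06

The standard error of measurement is 3.60000*√(1 − 0.71000) ≈ 3.60000*0.53852 ≈ 1.93866.
1 * SEM ≈ 1.93866
Lower bound: 7 − 1.93866 = 5.06134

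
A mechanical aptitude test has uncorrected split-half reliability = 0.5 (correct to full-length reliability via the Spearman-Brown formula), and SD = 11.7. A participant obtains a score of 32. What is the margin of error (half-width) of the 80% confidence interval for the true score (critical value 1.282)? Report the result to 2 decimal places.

8.66

r_full = 2·0.5 / (1 + 0.5) ≈ 0.667
SEM = 11.700 · √(1 − 0.667) = 11.700 · √0.333 ≈ 11.700 · 0.577 ≈ 6.755
1.282 · SEM ≈ 8.660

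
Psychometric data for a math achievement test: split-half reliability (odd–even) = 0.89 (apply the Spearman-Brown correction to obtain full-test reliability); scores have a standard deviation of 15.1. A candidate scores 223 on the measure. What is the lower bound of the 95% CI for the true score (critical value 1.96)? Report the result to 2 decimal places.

Spearman-Brown: r = 2(0.89) / (1 + 0.89) = 1.7800 / 1.8900 ≃ 0.9418
SEM = 15.1000×√(1 − 0.9418) ≃ 3.6429
Margin = 1.96 × 3.6429 ≃ 7.1400
Lower limit = 223 − 7.1400 ≃ 215.8600

215.86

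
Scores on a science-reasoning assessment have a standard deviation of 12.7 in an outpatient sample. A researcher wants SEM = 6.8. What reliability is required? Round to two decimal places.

0.71

r = 1 − (SEM / SD)² = 1 − (6.8000 / 12.7)² ≈ 1 − 0.2867 ≈ 0.7133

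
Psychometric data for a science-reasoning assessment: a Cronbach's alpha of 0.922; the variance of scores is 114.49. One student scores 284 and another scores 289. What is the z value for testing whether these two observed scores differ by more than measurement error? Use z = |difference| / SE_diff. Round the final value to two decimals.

SD = √114.49 ≃ 10.7000
SEM = 10.7000 · √(1 − 0.9220) = 10.7000 · √0.0780 ≃ 10.7000 · 0.2793 ≃ 2.9883
Standard error of the difference = 2.9883·√2 ≃ 4.2262
z = 5 / 4.2262 ≃ 1.1831

1.18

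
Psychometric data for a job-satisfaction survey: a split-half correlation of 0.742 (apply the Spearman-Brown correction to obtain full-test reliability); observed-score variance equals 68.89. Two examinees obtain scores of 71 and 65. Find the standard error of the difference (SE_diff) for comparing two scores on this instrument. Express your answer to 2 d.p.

4.52

SD = √68.89 = 8.300
Spearman-Brown: r = 2(0.742) / (1 + 0.742) = 1.484 / 1.742 ≃ 0.852
SEM = 8.300·√(1 − 0.852) ≃ 3.194
SE_diff = SEM · √2 ≃ 3.194 · 1.414 ≃ 4.517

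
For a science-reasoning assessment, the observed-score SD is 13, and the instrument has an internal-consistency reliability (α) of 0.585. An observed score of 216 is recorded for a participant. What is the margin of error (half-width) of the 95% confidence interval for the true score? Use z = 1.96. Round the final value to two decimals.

16.41

The standard error of measurement is 13.00000·√(1 − 0.58500) ≃ 13.00000·0.64420 ≃ 8.37466.
Margin = 1.96 · 8.37466 ≃ 16.41434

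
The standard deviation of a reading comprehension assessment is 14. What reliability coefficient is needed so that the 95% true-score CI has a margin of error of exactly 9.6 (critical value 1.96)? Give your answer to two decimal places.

SEM needed = half-width / z = 9.6/1.96 ≈ 4.89796
r = 1 − (4.89796/14)² ≈ 1 − 0.12240 ≈ 0.87760

0.88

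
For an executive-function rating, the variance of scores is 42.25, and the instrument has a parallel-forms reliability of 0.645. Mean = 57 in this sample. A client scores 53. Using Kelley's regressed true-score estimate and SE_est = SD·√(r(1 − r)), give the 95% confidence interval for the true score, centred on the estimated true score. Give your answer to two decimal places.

[48.32, 60.52]

SD = √42.25 ≈ 6.500
T̂ = r·X + (1 − r)·M = 0.645×53 + 0.355×57 = 34.185 + 20.235 ≈ 54.420
SE_est = 6.500·√[r(1 − r)] ≈ 3.110
95% CI: 54.420 ± 6.096 ≈ (48.324, 60.516)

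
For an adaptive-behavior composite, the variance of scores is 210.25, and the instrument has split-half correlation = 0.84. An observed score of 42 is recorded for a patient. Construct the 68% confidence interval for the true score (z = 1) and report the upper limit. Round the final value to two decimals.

SD = √210.25 = 14.500
Full-length reliability (Spearman-Brown) = 2(0.84)/(1+0.84) ≈ 0.913
SEM = 14.500 · √(1 − 0.913) = 14.500 · √0.087 ≈ 14.500 · 0.295 ≈ 4.276
1 · SEM ≈ 4.276
Upper bound: 42 + 4.276 = 46.276

46.28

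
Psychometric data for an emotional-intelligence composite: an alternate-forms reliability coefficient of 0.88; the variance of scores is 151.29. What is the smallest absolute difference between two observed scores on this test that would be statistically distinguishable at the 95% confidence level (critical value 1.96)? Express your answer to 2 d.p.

11.81

SD = √151.29 = 12.300
SEM = 12.300 * √(1 − 0.880) = 12.300 * √0.120 ≈ 12.300 * 0.346 ≈ 4.261
SE_diff = SEM * √2 ≈ 4.261 * 1.414 ≈ 6.026
Smallest detectable difference = 1.96*6.026 ≈ 11.810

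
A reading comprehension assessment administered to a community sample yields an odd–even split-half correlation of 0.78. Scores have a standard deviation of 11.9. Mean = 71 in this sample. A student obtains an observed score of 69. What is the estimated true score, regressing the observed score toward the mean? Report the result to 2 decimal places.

69.25

Spearman-Brown: r = 2(0.78) / (1 + 0.78) = 1.560 / 1.780 ≃ 0.876
T̂ = r·X + (1 − r)·M = 0.876×69 + 0.124×71 ≃ 60.472 + 8.775 ≃ 69.247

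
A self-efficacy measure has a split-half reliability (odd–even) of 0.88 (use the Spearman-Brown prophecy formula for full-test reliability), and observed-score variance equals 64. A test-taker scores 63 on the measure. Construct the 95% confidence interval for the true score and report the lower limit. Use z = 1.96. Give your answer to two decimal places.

SD = √64 ≈ 8.0000
Full-length reliability (Spearman-Brown) = 2(0.88)/(1+0.88) ≈ 0.9362
SEM = 8.0000*√(1 − 0.9362) ≈ 2.0212
Half-width = 1.96*2.0212 ≈ 3.9615
Lower limit = 63 − 3.9615 ≈ 59.0385

59.04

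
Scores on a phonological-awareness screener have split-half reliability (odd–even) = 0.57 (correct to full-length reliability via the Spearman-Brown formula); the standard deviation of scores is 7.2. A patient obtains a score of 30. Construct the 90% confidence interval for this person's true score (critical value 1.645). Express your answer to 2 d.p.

r_full = 2·0.57 / (1 + 0.57) ≈ 0.72611
The standard error of measurement is 7.20000·√(1 − 0.72611) ≈ 7.20000·0.52334 ≈ 3.76805.
1.645 · SEM ≈ 6.19845
Interval: (23.80155, 36.19845)

[23.80, 36.20]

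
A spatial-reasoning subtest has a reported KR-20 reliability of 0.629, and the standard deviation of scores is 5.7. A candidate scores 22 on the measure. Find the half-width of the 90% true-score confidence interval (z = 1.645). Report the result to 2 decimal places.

5.71

SEM = 5.700×√(1 − 0.629) ≈ 3.472
1.645 × SEM ≈ 5.711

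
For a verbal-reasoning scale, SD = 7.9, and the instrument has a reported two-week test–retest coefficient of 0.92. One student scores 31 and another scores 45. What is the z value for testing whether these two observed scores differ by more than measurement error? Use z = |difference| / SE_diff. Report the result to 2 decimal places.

4.43

SEM = 7.900 · √(1 − 0.920) = 7.900 · √0.080 ≈ 7.900 · 0.283 ≈ 2.234
SE_diff = SEM · √2 ≈ 2.234 · 1.414 ≈ 3.160
z = |31 − 45| / 3.160 = 14 / 3.160 ≈ 4.430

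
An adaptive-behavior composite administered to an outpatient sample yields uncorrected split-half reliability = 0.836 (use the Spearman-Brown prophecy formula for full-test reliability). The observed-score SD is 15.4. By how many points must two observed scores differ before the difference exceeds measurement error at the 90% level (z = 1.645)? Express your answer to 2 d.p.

10.71

r_full = 2·0.836 / (1 + 0.836) ≈ 0.911
SEM = 15.400×√(1 − 0.911) ≈ 4.603
Standard error of the difference = 4.603·√2 ≈ 6.509
Minimum reliable difference = 1.645 × SE_diff ≈ 1.645 × 6.509 ≈ 10.707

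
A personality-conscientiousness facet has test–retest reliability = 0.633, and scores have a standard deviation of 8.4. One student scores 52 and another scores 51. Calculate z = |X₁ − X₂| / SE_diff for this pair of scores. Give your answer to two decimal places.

SEM = 8.4000*√(1 − 0.6330) ≈ 5.0888
SE_diff = √2 * SEM ≈ 7.1966
z = 1 / 7.1966 ≈ 0.1390

0.14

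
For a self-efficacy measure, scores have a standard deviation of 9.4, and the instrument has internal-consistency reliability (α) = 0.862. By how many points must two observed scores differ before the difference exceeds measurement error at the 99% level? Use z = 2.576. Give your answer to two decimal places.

SEM = 9.400*√(1 − 0.862) ≈ 3.492
Standard error of the difference = 3.492·√2 ≈ 4.938
Smallest detectable difference = 2.576*4.938 ≈ 12.721

12.72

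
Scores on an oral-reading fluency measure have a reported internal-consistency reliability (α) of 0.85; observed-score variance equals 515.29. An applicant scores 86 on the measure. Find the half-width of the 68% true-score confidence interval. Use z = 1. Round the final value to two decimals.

8.79

SD = √515.29 = 22.7000
SEM = 22.7000 * √(1 − 0.8500) = 22.7000 * √0.1500 ≈ 22.7000 * 0.3873 ≈ 8.7917
1 * SEM ≈ 8.7917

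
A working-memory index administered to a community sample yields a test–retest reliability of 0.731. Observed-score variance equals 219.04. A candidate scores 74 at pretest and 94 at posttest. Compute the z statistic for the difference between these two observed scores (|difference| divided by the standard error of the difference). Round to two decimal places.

σ = 219.04^(1/2) = 14.80000
The standard error of measurement is 14.80000·√(1 − 0.73100) ≈ 14.80000·0.51865 ≈ 7.67605.
SE_diff = SEM · √2 ≈ 7.67605 · 1.41421 ≈ 10.85558
z = |74 − 94| / 10.85558 = 20 / 10.85558 ≈ 1.84237

1.84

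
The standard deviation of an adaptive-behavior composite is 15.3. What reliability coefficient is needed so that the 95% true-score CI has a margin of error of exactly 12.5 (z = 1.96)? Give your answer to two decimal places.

SEM needed = half-width / z = 12.5/1.96 ≃ 6.3776
Required reliability = 1 − (SEM/SD)² = 1 − 0.1738 ≃ 0.8262

0.83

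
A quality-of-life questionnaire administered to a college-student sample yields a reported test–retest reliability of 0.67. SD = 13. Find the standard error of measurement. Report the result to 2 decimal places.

7.47

SEM = 13.0000 × √(1 − 0.6700) = 13.0000 × √0.3300 ≈ 13.0000 × 0.5745 ≈ 7.4679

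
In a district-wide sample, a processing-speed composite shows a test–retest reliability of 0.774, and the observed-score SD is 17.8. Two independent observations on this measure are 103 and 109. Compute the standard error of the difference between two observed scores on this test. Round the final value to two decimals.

11.97

The standard error of measurement is 17.800·√(1 − 0.774) ≈ 17.800·0.475 ≈ 8.462.
SE_diff = SEM · √2 ≈ 8.462 · 1.414 ≈ 11.967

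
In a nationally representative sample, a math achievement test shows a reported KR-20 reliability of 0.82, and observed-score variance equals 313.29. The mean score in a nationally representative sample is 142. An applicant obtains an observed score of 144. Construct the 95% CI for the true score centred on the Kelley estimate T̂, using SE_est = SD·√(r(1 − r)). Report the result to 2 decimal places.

σ = 313.29^(1/2) = 17.700
Estimated true score = 0.820*144 + (1 − 0.820)*142 ≈ 143.640
SE_est = SD * √(r(1 − r)) = 17.700 * √0.148 ≈ 17.700 * 0.384 ≈ 6.800
CI = 143.640 ± 1.96 * 6.800 → [130.312, 156.968]

[130.31, 156.97]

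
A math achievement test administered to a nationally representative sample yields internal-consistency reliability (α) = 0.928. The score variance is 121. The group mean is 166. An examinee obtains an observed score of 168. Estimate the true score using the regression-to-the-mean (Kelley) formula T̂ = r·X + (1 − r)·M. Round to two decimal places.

T̂ = 0.928(168) + 0.072(166) ≈ 167.856

167.86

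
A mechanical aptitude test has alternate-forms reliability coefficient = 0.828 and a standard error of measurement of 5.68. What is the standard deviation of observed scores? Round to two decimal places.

13.70

SD = 5.68 / √(1 − 0.828) ≈ 13.696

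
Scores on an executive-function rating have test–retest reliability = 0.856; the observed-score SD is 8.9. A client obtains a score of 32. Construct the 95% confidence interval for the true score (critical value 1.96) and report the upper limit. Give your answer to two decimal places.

The standard error of measurement is 8.900*√(1 − 0.856) ≈ 8.900*0.379 ≈ 3.377.
Margin = 1.96 * 3.377 ≈ 6.620
Upper bound: 32 + 6.620 = 38.620

38.62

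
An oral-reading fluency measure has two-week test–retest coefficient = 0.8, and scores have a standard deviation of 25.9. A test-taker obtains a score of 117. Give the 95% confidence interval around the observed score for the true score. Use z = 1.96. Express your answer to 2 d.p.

SEM = 25.90000 · √(1 − 0.80000) = 25.90000 · √0.20000 ≃ 25.90000 · 0.44721 ≃ 11.58283
1.96 · SEM ≃ 22.70235
CI = 117 ± 22.70235 → [94.29765, 139.70235]

[94.30, 139.70]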